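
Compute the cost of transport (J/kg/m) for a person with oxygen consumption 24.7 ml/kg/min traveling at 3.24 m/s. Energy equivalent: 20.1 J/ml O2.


Power per kg = VO2 * 20.1 / 60
Power per kg = 24.7 * 20.1 / 60 = 8.2745 W/kg
Cost = power_per_kg / speed
Cost = 8.2745 / 3.24
Cost = 2.5539


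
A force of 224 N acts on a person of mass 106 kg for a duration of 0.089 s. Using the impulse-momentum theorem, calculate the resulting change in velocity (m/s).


J = F * dt = 224 * 0.089 = 19.9360 N*s
delta_v = J / m
delta_v = 19.9360 / 106
delta_v = 0.1881


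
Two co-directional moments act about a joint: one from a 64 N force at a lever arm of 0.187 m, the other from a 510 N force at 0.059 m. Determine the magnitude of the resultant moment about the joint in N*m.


M = F1 * d1 + F2 * d2
M = 64 * 0.187 + 510 * 0.059
M = 11.9680 + 30.0900
M = 42.0580


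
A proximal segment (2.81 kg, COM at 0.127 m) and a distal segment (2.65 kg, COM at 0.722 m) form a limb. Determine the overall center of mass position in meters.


COM = (m1*x1 + m2*x2) / (m1 + m2)
COM = (2.81*0.127 + 2.65*0.722) / (2.81 + 2.65)
Numerator = 2.2702
Denominator = 5.4600
COM = 0.4158


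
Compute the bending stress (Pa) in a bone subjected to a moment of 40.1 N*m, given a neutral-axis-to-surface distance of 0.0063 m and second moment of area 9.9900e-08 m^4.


sigma = M * c / I
sigma = 40.1 * 0.0063 / 9.9900e-08
M * c = 0.2526
sigma = 2.5288e+06


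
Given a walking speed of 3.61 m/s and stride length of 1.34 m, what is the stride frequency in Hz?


f = v / stride_length
f = 3.61 / 1.34
f = 2.6940


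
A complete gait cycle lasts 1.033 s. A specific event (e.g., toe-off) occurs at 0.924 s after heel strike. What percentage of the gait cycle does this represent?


pct = (event_time / cycle_time) * 100
pct = (0.924 / 1.033) * 100
ratio = 0.8945
pct = 89.4482


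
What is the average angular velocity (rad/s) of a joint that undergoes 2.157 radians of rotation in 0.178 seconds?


omega = delta_theta / delta_t
omega = 2.157 / 0.178
omega = 12.1180


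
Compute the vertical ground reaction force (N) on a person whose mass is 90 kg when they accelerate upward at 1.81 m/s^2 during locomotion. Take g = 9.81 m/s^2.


GRF = m * (g + a)
GRF = 90 * (9.81 + 1.81)
GRF = 90 * 11.6200
GRF = 1045.8000


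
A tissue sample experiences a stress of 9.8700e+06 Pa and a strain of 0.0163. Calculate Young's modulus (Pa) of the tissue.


E = stress / strain
E = 9.8700e+06 / 0.0163
E = 6.0552e+08


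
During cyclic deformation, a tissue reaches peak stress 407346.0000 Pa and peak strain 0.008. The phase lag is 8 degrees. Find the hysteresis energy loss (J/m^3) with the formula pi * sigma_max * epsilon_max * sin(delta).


E_loss = pi * sigma_max * epsilon_max * sin(delta)
delta = 8 deg = 0.1396 rad
sin(delta) = 0.1392
E_loss = pi * 407346.0000 * 0.008 * 0.1392
E_loss = 1424.8155


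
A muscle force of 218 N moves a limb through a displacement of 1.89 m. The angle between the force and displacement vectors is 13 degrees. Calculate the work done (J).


W = F * d * cos(theta)
theta = 13 deg = 0.2269 rad
cos(theta) = 0.9744
W = 218 * 1.89 * 0.9744
W = 401.4600


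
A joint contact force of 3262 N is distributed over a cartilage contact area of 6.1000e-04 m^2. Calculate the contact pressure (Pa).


P = F / A
P = 3262 / 6.1000e-04
P = 5.3475e+06


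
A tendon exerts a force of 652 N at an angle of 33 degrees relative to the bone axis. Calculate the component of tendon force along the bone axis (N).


F_eff = F_tendon * cos(theta)
theta = 33 deg = 0.5760 rad
cos(theta) = 0.8387
F_eff = 652 * 0.8387
F_eff = 546.8132


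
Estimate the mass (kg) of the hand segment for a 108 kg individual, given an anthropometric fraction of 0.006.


m_segment = body_mass * fraction
m_segment = 108 * 0.006
m_segment = 0.6480


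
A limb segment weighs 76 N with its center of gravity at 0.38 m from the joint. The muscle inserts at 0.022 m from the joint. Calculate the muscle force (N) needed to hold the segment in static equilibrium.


F_muscle = W * d_load / d_muscle
F_muscle = 76 * 0.38 / 0.022
Numerator = 28.8800
F_muscle = 1312.7273


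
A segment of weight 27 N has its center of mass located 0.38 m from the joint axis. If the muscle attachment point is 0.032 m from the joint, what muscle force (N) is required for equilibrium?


F_muscle = W * d_load / d_muscle
F_muscle = 27 * 0.38 / 0.032
Numerator = 10.2600
F_muscle = 320.6250


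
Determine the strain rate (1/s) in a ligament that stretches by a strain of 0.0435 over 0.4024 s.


strain_rate = delta_strain / delta_t
strain_rate = 0.0435 / 0.4024
strain_rate = 0.1081


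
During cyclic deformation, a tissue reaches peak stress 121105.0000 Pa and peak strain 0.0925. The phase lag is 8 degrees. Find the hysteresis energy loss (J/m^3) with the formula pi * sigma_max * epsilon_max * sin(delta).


E_loss = pi * sigma_max * epsilon_max * sin(delta)
delta = 8 deg = 0.1396 rad
sin(delta) = 0.1392
E_loss = pi * 121105.0000 * 0.0925 * 0.1392
E_loss = 4897.8895


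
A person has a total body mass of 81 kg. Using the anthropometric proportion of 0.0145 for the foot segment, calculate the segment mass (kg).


m_segment = body_mass * fraction
m_segment = 81 * 0.0145
m_segment = 1.1745


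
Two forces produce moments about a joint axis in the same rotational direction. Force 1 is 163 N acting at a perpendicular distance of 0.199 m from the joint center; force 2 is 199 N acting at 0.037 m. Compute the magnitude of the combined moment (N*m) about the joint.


M = F1 * d1 + F2 * d2
M = 163 * 0.199 + 199 * 0.037
M = 32.4370 + 7.3630
M = 39.8000


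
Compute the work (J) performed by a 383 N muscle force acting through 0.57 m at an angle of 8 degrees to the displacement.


W = F * d * cos(theta)
theta = 8 deg = 0.1396 rad
cos(theta) = 0.9903
W = 383 * 0.57 * 0.9903
W = 216.1854


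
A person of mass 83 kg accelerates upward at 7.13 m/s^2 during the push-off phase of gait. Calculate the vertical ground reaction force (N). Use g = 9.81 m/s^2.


GRF = m * (g + a)
GRF = 83 * (9.81 + 7.13)
GRF = 83 * 16.9400
GRF = 1406.0200


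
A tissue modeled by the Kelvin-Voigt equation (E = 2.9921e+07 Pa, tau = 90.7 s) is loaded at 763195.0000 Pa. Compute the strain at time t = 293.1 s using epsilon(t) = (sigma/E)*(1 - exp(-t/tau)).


epsilon(t) = (sigma/E) * (1 - exp(-t/tau))
sigma/E = 763195.0000 / 2.9921e+07 = 0.0255
exp(-t/tau) = exp(-293.1 / 90.7) = 0.0395
epsilon = 0.0255 * (1 - 0.0395)
epsilon = 0.0245


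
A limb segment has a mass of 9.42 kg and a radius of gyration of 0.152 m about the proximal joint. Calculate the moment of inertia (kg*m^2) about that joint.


I = m * k^2
I = 9.42 * 0.152^2
k^2 = 0.0231
I = 0.2176


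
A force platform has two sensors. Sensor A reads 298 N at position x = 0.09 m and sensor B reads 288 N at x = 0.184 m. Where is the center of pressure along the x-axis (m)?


COP_x = (F1*x1 + F2*x2) / (F1 + F2)
COP_x = (298*0.09 + 288*0.184) / (298 + 288)
Numerator = 79.8120
Denominator = 586
COP_x = 0.1362


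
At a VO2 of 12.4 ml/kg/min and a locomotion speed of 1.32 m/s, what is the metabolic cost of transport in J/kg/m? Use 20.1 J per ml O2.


Power per kg = VO2 * 20.1 / 60
Power per kg = 12.4 * 20.1 / 60 = 4.1540 W/kg
Cost = power_per_kg / speed
Cost = 4.1540 / 1.32
Cost = 3.1470


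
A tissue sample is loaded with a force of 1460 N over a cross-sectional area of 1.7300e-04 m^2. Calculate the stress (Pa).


stress = F / A
stress = 1460 / 1.7300e-04
stress = 8.4393e+06


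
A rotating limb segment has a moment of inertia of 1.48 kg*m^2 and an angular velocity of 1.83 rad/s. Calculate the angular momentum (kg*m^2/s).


L = I * omega
L = 1.48 * 1.83
L = 2.7084


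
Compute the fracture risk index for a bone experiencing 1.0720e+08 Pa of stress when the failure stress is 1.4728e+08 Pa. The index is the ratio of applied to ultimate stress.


FRI = applied / ultimate
FRI = 1.0720e+08 / 1.4728e+08
FRI = 0.7279


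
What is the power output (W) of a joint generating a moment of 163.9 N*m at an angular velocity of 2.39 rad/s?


P = M * omega
P = 163.9 * 2.39
P = 391.7210


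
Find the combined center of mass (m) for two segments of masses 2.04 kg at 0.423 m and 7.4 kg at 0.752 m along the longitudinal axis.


COM = (m1*x1 + m2*x2) / (m1 + m2)
COM = (2.04*0.423 + 7.4*0.752) / (2.04 + 7.4)
Numerator = 6.4277
Denominator = 9.4400
COM = 0.6809


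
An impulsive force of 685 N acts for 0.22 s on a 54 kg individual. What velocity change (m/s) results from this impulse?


J = F * dt = 685 * 0.22 = 150.7000 N*s
delta_v = J / m
delta_v = 150.7000 / 54
delta_v = 2.7907


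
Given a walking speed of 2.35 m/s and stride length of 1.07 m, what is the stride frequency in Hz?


f = v / stride_length
f = 2.35 / 1.07
f = 2.1963


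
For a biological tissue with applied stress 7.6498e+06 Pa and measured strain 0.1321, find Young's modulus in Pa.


E = stress / strain
E = 7.6498e+06 / 0.1321
E = 5.7909e+07


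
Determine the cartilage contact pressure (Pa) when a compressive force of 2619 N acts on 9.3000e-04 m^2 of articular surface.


P = F / A
P = 2619 / 9.3000e-04
P = 2.8161e+06


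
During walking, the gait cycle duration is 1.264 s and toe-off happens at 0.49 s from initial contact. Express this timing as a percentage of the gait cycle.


pct = (event_time / cycle_time) * 100
pct = (0.49 / 1.264) * 100
ratio = 0.3877
pct = 38.7658


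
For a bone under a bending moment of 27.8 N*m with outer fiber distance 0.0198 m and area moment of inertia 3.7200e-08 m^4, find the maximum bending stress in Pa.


sigma = M * c / I
sigma = 27.8 * 0.0198 / 3.7200e-08
M * c = 0.5504
sigma = 1.4797e+07


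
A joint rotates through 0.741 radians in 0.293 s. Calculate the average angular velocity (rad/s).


omega = delta_theta / delta_t
omega = 0.741 / 0.293
omega = 2.5290


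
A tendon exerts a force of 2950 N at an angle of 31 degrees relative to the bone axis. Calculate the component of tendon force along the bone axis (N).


F_eff = F_tendon * cos(theta)
theta = 31 deg = 0.5411 rad
cos(theta) = 0.8572
F_eff = 2950 * 0.8572
F_eff = 2528.6435


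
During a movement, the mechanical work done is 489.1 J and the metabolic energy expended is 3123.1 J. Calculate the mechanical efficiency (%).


eta = (W_mech / E_meta) * 100
eta = (489.1 / 3123.1) * 100
ratio = 0.1566
eta = 15.6607


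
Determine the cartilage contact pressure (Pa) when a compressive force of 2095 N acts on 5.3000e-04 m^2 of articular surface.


P = F / A
P = 2095 / 5.3000e-04
P = 3.9528e+06


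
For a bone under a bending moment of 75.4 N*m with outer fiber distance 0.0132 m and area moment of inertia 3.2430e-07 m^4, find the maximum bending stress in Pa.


sigma = M * c / I
sigma = 75.4 * 0.0132 / 3.2430e-07
M * c = 0.9953
sigma = 3.0690e+06


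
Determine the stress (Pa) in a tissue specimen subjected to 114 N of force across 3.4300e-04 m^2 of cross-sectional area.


stress = F / A
stress = 114 / 3.4300e-04
stress = 332361.5160


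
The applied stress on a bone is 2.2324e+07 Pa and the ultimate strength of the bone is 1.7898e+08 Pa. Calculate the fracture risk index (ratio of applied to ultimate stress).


FRI = applied / ultimate
FRI = 2.2324e+07 / 1.7898e+08
FRI = 0.1247


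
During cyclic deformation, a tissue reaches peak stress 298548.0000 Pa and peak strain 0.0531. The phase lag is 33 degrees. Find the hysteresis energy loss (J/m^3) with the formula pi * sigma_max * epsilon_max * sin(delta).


E_loss = pi * sigma_max * epsilon_max * sin(delta)
delta = 33 deg = 0.5760 rad
sin(delta) = 0.5446
E_loss = pi * 298548.0000 * 0.0531 * 0.5446
E_loss = 27124.8487


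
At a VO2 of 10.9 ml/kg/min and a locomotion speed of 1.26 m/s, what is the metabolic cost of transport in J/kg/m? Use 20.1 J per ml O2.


Power per kg = VO2 * 20.1 / 60
Power per kg = 10.9 * 20.1 / 60 = 3.6515 W/kg
Cost = power_per_kg / speed
Cost = 3.6515 / 1.26
Cost = 2.8980


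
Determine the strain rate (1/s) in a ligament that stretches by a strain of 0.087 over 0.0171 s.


strain_rate = delta_strain / delta_t
strain_rate = 0.087 / 0.0171
strain_rate = 5.0877


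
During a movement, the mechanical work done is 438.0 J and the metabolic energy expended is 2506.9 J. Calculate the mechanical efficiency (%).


eta = (W_mech / E_meta) * 100
eta = (438.0 / 2506.9) * 100
ratio = 0.1747
eta = 17.4718


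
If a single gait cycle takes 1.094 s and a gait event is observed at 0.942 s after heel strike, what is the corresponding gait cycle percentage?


pct = (event_time / cycle_time) * 100
pct = (0.942 / 1.094) * 100
ratio = 0.8611
pct = 86.1060


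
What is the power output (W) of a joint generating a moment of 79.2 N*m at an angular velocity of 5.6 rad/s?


P = M * omega
P = 79.2 * 5.6
P = 443.5200


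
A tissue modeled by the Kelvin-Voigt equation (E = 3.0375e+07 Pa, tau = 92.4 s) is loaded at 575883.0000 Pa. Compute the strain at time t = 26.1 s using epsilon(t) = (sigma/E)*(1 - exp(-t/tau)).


epsilon(t) = (sigma/E) * (1 - exp(-t/tau))
sigma/E = 575883.0000 / 3.0375e+07 = 0.0190
exp(-t/tau) = exp(-26.1 / 92.4) = 0.7539
epsilon = 0.0190 * (1 - 0.7539)
epsilon = 0.0047


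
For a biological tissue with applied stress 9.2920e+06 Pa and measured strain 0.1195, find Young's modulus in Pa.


E = stress / strain
E = 9.2920e+06 / 0.1195
E = 7.7757e+07


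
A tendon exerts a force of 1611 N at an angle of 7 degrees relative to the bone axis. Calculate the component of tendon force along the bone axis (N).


F_eff = F_tendon * cos(theta)
theta = 7 deg = 0.1222 rad
cos(theta) = 0.9925
F_eff = 1611 * 0.9925
F_eff = 1598.9919


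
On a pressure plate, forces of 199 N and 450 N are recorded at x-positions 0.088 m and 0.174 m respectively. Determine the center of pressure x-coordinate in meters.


COP_x = (F1*x1 + F2*x2) / (F1 + F2)
COP_x = (199*0.088 + 450*0.174) / (199 + 450)
Numerator = 95.8120
Denominator = 649
COP_x = 0.1476


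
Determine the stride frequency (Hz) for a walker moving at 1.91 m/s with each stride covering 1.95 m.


f = v / stride_length
f = 1.91 / 1.95
f = 0.9795


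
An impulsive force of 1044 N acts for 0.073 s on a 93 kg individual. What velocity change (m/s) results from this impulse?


J = F * dt = 1044 * 0.073 = 76.2120 N*s
delta_v = J / m
delta_v = 76.2120 / 93
delta_v = 0.8195


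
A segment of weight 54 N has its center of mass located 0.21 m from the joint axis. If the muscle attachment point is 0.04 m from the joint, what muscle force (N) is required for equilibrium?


F_muscle = W * d_load / d_muscle
F_muscle = 54 * 0.21 / 0.04
Numerator = 11.3400
F_muscle = 283.5000


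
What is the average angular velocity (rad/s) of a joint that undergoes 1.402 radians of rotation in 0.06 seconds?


omega = delta_theta / delta_t
omega = 1.402 / 0.06
omega = 23.3667


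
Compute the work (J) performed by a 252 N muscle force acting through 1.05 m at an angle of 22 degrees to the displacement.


W = F * d * cos(theta)
theta = 22 deg = 0.3840 rad
cos(theta) = 0.9272
W = 252 * 1.05 * 0.9272
W = 245.3328


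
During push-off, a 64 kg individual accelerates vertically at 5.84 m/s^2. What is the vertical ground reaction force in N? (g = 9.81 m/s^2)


GRF = m * (g + a)
GRF = 64 * (9.81 + 5.84)
GRF = 64 * 15.6500
GRF = 1001.6000


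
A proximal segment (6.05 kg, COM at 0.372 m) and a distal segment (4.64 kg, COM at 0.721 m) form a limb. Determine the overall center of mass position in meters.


COM = (m1*x1 + m2*x2) / (m1 + m2)
COM = (6.05*0.372 + 4.64*0.721) / (6.05 + 4.64)
Numerator = 5.5960
Denominator = 10.6900
COM = 0.5235


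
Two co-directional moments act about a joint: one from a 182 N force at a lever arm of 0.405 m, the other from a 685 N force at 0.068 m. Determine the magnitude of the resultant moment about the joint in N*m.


M = F1 * d1 + F2 * d2
M = 182 * 0.405 + 685 * 0.068
M = 73.7100 + 46.5800
M = 120.2900


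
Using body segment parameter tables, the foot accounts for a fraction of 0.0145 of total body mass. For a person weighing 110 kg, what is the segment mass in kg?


m_segment = body_mass * fraction
m_segment = 110 * 0.0145
m_segment = 1.5950


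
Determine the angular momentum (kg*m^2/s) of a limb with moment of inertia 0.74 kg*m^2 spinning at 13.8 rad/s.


L = I * omega
L = 0.74 * 13.8
L = 10.2120


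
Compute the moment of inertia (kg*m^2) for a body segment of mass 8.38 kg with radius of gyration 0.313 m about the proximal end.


I = m * k^2
I = 8.38 * 0.313^2
k^2 = 0.0980
I = 0.8210


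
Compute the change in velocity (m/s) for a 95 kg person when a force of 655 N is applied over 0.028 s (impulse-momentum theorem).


J = F * dt = 655 * 0.028 = 18.3400 N*s
delta_v = J / m
delta_v = 18.3400 / 95
delta_v = 0.1931


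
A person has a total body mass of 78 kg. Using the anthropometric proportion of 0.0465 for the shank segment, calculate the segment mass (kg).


m_segment = body_mass * fraction
m_segment = 78 * 0.0465
m_segment = 3.6270


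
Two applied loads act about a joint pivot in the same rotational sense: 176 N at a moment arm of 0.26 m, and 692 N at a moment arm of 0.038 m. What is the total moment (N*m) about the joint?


M = F1 * d1 + F2 * d2
M = 176 * 0.26 + 692 * 0.038
M = 45.7600 + 26.2960
M = 72.0560


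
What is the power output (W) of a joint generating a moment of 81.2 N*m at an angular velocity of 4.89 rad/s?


P = M * omega
P = 81.2 * 4.89
P = 397.0680


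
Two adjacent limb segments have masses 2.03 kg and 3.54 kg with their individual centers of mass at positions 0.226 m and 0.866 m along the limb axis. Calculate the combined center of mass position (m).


COM = (m1*x1 + m2*x2) / (m1 + m2)
COM = (2.03*0.226 + 3.54*0.866) / (2.03 + 3.54)
Numerator = 3.5244
Denominator = 5.5700
COM = 0.6328


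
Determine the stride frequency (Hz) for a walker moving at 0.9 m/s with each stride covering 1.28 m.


f = v / stride_length
f = 0.9 / 1.28
f = 0.7031


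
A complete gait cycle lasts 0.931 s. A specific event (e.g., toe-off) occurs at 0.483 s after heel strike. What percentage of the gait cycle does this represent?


pct = (event_time / cycle_time) * 100
pct = (0.483 / 0.931) * 100
ratio = 0.5188
pct = 51.8797


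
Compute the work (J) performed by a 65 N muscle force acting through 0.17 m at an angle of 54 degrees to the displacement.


W = F * d * cos(theta)
theta = 54 deg = 0.9425 rad
cos(theta) = 0.5878
W = 65 * 0.17 * 0.5878
W = 6.4950


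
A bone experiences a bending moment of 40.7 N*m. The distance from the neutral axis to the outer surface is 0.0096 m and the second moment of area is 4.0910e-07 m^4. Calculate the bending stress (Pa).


sigma = M * c / I
sigma = 40.7 * 0.0096 / 4.0910e-07
M * c = 0.3907
sigma = 955072.1095


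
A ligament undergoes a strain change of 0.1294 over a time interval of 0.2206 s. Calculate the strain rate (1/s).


strain_rate = delta_strain / delta_t
strain_rate = 0.1294 / 0.2206
strain_rate = 0.5866


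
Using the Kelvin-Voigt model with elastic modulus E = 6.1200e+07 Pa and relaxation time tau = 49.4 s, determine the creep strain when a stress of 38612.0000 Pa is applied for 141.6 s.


epsilon(t) = (sigma/E) * (1 - exp(-t/tau))
sigma/E = 38612.0000 / 6.1200e+07 = 6.3092e-04
exp(-t/tau) = exp(-141.6 / 49.4) = 0.0569
epsilon = 6.3092e-04 * (1 - 0.0569)
epsilon = 5.9501e-04


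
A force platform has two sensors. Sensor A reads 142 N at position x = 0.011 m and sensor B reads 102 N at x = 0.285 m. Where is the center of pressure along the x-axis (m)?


COP_x = (F1*x1 + F2*x2) / (F1 + F2)
COP_x = (142*0.011 + 102*0.285) / (142 + 102)
Numerator = 30.6320
Denominator = 244
COP_x = 0.1255


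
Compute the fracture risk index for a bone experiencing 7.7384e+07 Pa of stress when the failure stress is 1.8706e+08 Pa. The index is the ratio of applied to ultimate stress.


FRI = applied / ultimate
FRI = 7.7384e+07 / 1.8706e+08
FRI = 0.4137


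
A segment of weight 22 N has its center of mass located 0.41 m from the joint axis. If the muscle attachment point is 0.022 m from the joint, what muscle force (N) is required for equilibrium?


F_muscle = W * d_load / d_muscle
F_muscle = 22 * 0.41 / 0.022
Numerator = 9.0200
F_muscle = 410.0000


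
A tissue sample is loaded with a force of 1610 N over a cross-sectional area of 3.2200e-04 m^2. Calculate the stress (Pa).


stress = F / A
stress = 1610 / 3.2200e-04
stress = 5.0000e+06


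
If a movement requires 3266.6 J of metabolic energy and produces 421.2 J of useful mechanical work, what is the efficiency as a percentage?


eta = (W_mech / E_meta) * 100
eta = (421.2 / 3266.6) * 100
ratio = 0.1289
eta = 12.8941


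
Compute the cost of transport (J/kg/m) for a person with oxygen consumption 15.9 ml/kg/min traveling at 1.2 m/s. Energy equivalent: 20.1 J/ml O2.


Power per kg = VO2 * 20.1 / 60
Power per kg = 15.9 * 20.1 / 60 = 5.3265 W/kg
Cost = power_per_kg / speed
Cost = 5.3265 / 1.2
Cost = 4.4388


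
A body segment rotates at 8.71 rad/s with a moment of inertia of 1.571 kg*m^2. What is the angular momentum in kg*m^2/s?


L = I * omega
L = 1.571 * 8.71
L = 13.6834


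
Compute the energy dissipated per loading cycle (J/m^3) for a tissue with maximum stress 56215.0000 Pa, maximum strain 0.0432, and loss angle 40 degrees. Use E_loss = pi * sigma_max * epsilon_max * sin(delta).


E_loss = pi * sigma_max * epsilon_max * sin(delta)
delta = 40 deg = 0.6981 rad
sin(delta) = 0.6428
E_loss = pi * 56215.0000 * 0.0432 * 0.6428
E_loss = 4904.0324


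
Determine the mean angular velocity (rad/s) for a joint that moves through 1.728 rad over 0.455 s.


omega = delta_theta / delta_t
omega = 1.728 / 0.455
omega = 3.7978


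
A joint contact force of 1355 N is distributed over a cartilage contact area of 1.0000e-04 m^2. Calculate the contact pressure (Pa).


P = F / A
P = 1355 / 1.0000e-04
P = 1.3550e+07


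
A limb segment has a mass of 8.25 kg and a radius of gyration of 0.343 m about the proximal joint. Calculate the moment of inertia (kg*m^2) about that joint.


I = m * k^2
I = 8.25 * 0.343^2
k^2 = 0.1176
I = 0.9706


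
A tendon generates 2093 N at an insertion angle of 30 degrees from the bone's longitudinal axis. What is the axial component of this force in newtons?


F_eff = F_tendon * cos(theta)
theta = 30 deg = 0.5236 rad
cos(theta) = 0.8660
F_eff = 2093 * 0.8660
F_eff = 1812.5912


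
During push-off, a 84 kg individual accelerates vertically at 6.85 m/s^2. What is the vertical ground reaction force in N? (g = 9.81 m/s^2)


GRF = m * (g + a)
GRF = 84 * (9.81 + 6.85)
GRF = 84 * 16.6600
GRF = 1399.4400


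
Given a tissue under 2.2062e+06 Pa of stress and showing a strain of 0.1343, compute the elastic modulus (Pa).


E = stress / strain
E = 2.2062e+06 / 0.1343
E = 1.6427e+07


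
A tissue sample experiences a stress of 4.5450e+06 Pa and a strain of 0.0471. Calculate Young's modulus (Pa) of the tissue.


E = stress / strain
E = 4.5450e+06 / 0.0471
E = 9.6497e+07


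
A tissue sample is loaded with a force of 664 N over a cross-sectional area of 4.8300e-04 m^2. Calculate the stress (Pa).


stress = F / A
stress = 664 / 4.8300e-04
stress = 1.3747e+06


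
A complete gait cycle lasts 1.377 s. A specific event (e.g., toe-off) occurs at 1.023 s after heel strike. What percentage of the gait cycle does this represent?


pct = (event_time / cycle_time) * 100
pct = (1.023 / 1.377) * 100
ratio = 0.7429
pct = 74.2919


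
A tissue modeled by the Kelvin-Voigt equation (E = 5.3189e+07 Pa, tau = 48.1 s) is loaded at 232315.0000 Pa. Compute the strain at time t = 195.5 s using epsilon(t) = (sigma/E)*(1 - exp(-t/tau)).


epsilon(t) = (sigma/E) * (1 - exp(-t/tau))
sigma/E = 232315.0000 / 5.3189e+07 = 0.0044
exp(-t/tau) = exp(-195.5 / 48.1) = 0.0172
epsilon = 0.0044 * (1 - 0.0172)
epsilon = 0.0043


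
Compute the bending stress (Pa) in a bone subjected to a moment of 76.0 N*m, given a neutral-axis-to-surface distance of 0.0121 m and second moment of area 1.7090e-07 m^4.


sigma = M * c / I
sigma = 76.0 * 0.0121 / 1.7090e-07
M * c = 0.9196
sigma = 5.3809e+06


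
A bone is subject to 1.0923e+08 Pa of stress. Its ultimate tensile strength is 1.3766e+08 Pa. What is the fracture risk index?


FRI = applied / ultimate
FRI = 1.0923e+08 / 1.3766e+08
FRI = 0.7935


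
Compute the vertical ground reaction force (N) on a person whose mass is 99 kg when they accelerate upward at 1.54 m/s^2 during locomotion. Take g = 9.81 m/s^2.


GRF = m * (g + a)
GRF = 99 * (9.81 + 1.54)
GRF = 99 * 11.3500
GRF = 1123.6500


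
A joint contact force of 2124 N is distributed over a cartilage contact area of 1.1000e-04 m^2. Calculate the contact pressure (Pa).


P = F / A
P = 2124 / 1.1000e-04
P = 1.9309e+07


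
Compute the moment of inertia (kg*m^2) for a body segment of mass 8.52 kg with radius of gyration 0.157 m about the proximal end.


I = m * k^2
I = 8.52 * 0.157^2
k^2 = 0.0246
I = 0.2100


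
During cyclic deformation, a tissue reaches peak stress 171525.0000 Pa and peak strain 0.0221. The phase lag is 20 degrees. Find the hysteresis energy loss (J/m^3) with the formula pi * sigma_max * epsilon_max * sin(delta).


E_loss = pi * sigma_max * epsilon_max * sin(delta)
delta = 20 deg = 0.3491 rad
sin(delta) = 0.3420
E_loss = pi * 171525.0000 * 0.0221 * 0.3420
E_loss = 4073.0642


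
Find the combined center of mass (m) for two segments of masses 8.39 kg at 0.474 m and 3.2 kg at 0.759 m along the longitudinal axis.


COM = (m1*x1 + m2*x2) / (m1 + m2)
COM = (8.39*0.474 + 3.2*0.759) / (8.39 + 3.2)
Numerator = 6.4057
Denominator = 11.5900
COM = 0.5527


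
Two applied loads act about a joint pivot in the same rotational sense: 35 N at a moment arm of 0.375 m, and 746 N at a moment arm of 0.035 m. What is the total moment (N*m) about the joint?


M = F1 * d1 + F2 * d2
M = 35 * 0.375 + 746 * 0.035
M = 13.1250 + 26.1100
M = 39.2350


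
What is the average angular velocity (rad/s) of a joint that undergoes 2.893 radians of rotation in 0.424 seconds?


omega = delta_theta / delta_t
omega = 2.893 / 0.424
omega = 6.8231


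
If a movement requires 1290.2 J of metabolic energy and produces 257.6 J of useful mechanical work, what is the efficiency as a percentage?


eta = (W_mech / E_meta) * 100
eta = (257.6 / 1290.2) * 100
ratio = 0.1997
eta = 19.9659


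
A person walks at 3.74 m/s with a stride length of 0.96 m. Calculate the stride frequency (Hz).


f = v / stride_length
f = 3.74 / 0.96
f = 3.8958


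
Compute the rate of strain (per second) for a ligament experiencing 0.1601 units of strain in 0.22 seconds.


strain_rate = delta_strain / delta_t
strain_rate = 0.1601 / 0.22
strain_rate = 0.7277


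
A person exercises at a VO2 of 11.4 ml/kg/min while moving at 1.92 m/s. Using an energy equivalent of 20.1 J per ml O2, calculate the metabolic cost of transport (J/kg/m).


Power per kg = VO2 * 20.1 / 60
Power per kg = 11.4 * 20.1 / 60 = 3.8190 W/kg
Cost = power_per_kg / speed
Cost = 3.8190 / 1.92
Cost = 1.9891


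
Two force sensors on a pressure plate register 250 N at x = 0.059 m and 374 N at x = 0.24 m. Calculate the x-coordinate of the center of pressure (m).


COP_x = (F1*x1 + F2*x2) / (F1 + F2)
COP_x = (250*0.059 + 374*0.24) / (250 + 374)
Numerator = 104.5100
Denominator = 624
COP_x = 0.1675


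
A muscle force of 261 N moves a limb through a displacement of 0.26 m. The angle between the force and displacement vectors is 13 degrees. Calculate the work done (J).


W = F * d * cos(theta)
theta = 13 deg = 0.2269 rad
cos(theta) = 0.9744
W = 261 * 0.26 * 0.9744
W = 66.1208


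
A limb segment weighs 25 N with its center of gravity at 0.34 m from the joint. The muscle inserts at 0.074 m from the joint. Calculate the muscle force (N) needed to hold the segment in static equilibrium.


F_muscle = W * d_load / d_muscle
F_muscle = 25 * 0.34 / 0.074
Numerator = 8.5000
F_muscle = 114.8649


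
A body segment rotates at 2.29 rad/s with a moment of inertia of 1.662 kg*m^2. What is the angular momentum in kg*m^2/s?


L = I * omega
L = 1.662 * 2.29
L = 3.8060


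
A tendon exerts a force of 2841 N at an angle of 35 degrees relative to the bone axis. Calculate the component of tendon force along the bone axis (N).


F_eff = F_tendon * cos(theta)
theta = 35 deg = 0.6109 rad
cos(theta) = 0.8192
F_eff = 2841 * 0.8192
F_eff = 2327.2110


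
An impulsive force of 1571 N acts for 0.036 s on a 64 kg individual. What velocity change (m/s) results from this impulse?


J = F * dt = 1571 * 0.036 = 56.5560 N*s
delta_v = J / m
delta_v = 56.5560 / 64
delta_v = 0.8837


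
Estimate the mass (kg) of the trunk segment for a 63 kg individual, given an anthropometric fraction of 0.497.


m_segment = body_mass * fraction
m_segment = 63 * 0.497
m_segment = 31.3110


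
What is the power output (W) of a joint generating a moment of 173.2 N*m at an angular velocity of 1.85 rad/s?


P = M * omega
P = 173.2 * 1.85
P = 320.4200


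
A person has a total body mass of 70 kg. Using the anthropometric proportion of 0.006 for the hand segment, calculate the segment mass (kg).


m_segment = body_mass * fraction
m_segment = 70 * 0.006
m_segment = 0.4200


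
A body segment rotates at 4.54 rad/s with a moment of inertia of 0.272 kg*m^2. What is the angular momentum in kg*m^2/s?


L = I * omega
L = 0.272 * 4.54
L = 1.2349


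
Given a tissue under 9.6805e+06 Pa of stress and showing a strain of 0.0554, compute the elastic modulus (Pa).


E = stress / strain
E = 9.6805e+06 / 0.0554
E = 1.7474e+08


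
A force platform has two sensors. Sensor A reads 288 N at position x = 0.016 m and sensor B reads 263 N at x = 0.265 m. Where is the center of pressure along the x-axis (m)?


COP_x = (F1*x1 + F2*x2) / (F1 + F2)
COP_x = (288*0.016 + 263*0.265) / (288 + 263)
Numerator = 74.3030
Denominator = 551
COP_x = 0.1349


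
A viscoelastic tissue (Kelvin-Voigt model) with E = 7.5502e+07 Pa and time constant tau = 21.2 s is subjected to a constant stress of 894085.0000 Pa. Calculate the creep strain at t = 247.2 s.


epsilon(t) = (sigma/E) * (1 - exp(-t/tau))
sigma/E = 894085.0000 / 7.5502e+07 = 0.0118
exp(-t/tau) = exp(-247.2 / 21.2) = 8.6290e-06
epsilon = 0.0118 * (1 - 8.6290e-06)
epsilon = 0.0118


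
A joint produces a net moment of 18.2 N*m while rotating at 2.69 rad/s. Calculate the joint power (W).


P = M * omega
P = 18.2 * 2.69
P = 48.9580


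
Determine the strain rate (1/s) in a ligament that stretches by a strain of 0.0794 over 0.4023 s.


strain_rate = delta_strain / delta_t
strain_rate = 0.0794 / 0.4023
strain_rate = 0.1974


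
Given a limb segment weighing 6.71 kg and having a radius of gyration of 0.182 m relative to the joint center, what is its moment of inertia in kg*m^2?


I = m * k^2
I = 6.71 * 0.182^2
k^2 = 0.0331
I = 0.2223


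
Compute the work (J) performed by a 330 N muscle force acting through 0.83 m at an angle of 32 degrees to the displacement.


W = F * d * cos(theta)
theta = 32 deg = 0.5585 rad
cos(theta) = 0.8480
W = 330 * 0.83 * 0.8480
W = 232.2804


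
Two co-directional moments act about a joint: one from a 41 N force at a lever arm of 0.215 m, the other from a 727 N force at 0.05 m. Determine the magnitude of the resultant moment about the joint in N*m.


M = F1 * d1 + F2 * d2
M = 41 * 0.215 + 727 * 0.05
M = 8.8150 + 36.3500
M = 45.1650


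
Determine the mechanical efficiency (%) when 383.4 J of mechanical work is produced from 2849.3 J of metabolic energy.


eta = (W_mech / E_meta) * 100
eta = (383.4 / 2849.3) * 100
ratio = 0.1346
eta = 13.4559


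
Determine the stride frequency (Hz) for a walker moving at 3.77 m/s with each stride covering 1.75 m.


f = v / stride_length
f = 3.77 / 1.75
f = 2.1543


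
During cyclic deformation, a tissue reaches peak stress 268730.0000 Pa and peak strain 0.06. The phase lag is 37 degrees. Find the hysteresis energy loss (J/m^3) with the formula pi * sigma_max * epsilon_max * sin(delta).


E_loss = pi * sigma_max * epsilon_max * sin(delta)
delta = 37 deg = 0.6458 rad
sin(delta) = 0.6018
E_loss = pi * 268730.0000 * 0.06 * 0.6018
E_loss = 30484.5859


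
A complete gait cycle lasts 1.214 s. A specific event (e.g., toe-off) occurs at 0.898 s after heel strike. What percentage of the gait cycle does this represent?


pct = (event_time / cycle_time) * 100
pct = (0.898 / 1.214) * 100
ratio = 0.7397
pct = 73.9703


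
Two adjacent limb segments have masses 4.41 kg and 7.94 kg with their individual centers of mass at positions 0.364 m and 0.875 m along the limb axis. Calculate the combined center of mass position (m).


COM = (m1*x1 + m2*x2) / (m1 + m2)
COM = (4.41*0.364 + 7.94*0.875) / (4.41 + 7.94)
Numerator = 8.5527
Denominator = 12.3500
COM = 0.6925


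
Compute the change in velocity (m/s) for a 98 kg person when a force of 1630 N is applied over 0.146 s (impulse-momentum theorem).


J = F * dt = 1630 * 0.146 = 237.9800 N*s
delta_v = J / m
delta_v = 237.9800 / 98
delta_v = 2.4284


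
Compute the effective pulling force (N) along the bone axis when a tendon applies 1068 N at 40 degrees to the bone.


F_eff = F_tendon * cos(theta)
theta = 40 deg = 0.6981 rad
cos(theta) = 0.7660
F_eff = 1068 * 0.7660
F_eff = 818.1355


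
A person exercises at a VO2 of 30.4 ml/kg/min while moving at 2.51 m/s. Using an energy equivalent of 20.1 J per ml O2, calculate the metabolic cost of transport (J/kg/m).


Power per kg = VO2 * 20.1 / 60
Power per kg = 30.4 * 20.1 / 60 = 10.1840 W/kg
Cost = power_per_kg / speed
Cost = 10.1840 / 2.51
Cost = 4.0574


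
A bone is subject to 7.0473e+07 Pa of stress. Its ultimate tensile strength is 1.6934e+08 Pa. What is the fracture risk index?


FRI = applied / ultimate
FRI = 7.0473e+07 / 1.6934e+08
FRI = 0.4162


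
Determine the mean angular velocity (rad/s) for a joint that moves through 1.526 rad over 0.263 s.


omega = delta_theta / delta_t
omega = 1.526 / 0.263
omega = 5.8023


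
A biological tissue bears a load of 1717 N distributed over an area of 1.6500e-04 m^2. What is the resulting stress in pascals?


stress = F / A
stress = 1717 / 1.6500e-04
stress = 1.0406e+07


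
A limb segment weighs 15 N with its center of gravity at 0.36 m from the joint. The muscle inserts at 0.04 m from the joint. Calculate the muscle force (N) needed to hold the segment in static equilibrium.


F_muscle = W * d_load / d_muscle
F_muscle = 15 * 0.36 / 0.04
Numerator = 5.4000
F_muscle = 135.0000


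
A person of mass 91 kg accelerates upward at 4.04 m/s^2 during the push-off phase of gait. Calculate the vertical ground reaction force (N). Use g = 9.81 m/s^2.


GRF = m * (g + a)
GRF = 91 * (9.81 + 4.04)
GRF = 91 * 13.8500
GRF = 1260.3500


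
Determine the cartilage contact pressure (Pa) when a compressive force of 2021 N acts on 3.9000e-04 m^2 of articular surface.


P = F / A
P = 2021 / 3.9000e-04
P = 5.1821e+06


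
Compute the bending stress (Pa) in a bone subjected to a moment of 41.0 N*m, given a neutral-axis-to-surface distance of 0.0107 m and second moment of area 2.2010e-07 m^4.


sigma = M * c / I
sigma = 41.0 * 0.0107 / 2.2010e-07
M * c = 0.4387
sigma = 1.9932e+06


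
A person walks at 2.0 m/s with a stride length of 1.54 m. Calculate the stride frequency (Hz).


f = v / stride_length
f = 2.0 / 1.54
f = 1.2987


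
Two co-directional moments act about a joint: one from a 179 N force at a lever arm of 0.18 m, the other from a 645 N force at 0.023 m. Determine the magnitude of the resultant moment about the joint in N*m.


M = F1 * d1 + F2 * d2
M = 179 * 0.18 + 645 * 0.023
M = 32.2200 + 14.8350
M = 47.0550


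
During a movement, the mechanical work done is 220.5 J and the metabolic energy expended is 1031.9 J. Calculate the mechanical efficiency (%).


eta = (W_mech / E_meta) * 100
eta = (220.5 / 1031.9) * 100
ratio = 0.2137
eta = 21.3683


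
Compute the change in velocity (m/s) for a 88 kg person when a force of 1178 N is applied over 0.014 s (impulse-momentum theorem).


J = F * dt = 1178 * 0.014 = 16.4920 N*s
delta_v = J / m
delta_v = 16.4920 / 88
delta_v = 0.1874


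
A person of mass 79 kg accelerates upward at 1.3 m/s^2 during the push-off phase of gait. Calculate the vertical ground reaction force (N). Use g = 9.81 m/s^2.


GRF = m * (g + a)
GRF = 79 * (9.81 + 1.3)
GRF = 79 * 11.1100
GRF = 877.6900


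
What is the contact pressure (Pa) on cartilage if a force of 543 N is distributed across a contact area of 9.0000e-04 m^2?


P = F / A
P = 543 / 9.0000e-04
P = 603333.3333


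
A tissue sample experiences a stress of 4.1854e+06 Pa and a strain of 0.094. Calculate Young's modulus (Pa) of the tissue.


E = stress / strain
E = 4.1854e+06 / 0.094
E = 4.4526e+07


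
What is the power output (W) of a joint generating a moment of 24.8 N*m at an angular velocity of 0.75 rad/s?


P = M * omega
P = 24.8 * 0.75
P = 18.6000


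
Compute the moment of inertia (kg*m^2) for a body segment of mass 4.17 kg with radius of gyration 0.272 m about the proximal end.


I = m * k^2
I = 4.17 * 0.272^2
k^2 = 0.0740
I = 0.3085


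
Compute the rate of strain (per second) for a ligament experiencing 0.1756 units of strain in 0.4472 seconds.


strain_rate = delta_strain / delta_t
strain_rate = 0.1756 / 0.4472
strain_rate = 0.3927


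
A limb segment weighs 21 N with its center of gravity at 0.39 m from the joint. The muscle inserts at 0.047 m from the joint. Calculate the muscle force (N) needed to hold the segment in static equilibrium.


F_muscle = W * d_load / d_muscle
F_muscle = 21 * 0.39 / 0.047
Numerator = 8.1900
F_muscle = 174.2553


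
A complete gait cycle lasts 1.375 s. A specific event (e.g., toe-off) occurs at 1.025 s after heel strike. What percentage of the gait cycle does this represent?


pct = (event_time / cycle_time) * 100
pct = (1.025 / 1.375) * 100
ratio = 0.7455
pct = 74.5455


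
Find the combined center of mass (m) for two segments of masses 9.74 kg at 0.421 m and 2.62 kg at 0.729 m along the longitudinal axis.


COM = (m1*x1 + m2*x2) / (m1 + m2)
COM = (9.74*0.421 + 2.62*0.729) / (9.74 + 2.62)
Numerator = 6.0105
Denominator = 12.3600
COM = 0.4863


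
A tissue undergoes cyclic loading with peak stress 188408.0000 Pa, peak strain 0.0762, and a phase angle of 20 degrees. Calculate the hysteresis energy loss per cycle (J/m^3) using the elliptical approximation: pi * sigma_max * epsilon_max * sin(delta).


E_loss = pi * sigma_max * epsilon_max * sin(delta)
delta = 20 deg = 0.3491 rad
sin(delta) = 0.3420
E_loss = pi * 188408.0000 * 0.0762 * 0.3420
E_loss = 15426.0903


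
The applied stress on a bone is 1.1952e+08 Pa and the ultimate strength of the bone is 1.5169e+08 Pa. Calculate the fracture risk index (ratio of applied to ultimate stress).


FRI = applied / ultimate
FRI = 1.1952e+08 / 1.5169e+08
FRI = 0.7879


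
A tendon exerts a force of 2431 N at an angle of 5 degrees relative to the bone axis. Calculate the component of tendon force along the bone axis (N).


F_eff = F_tendon * cos(theta)
theta = 5 deg = 0.0873 rad
cos(theta) = 0.9962
F_eff = 2431 * 0.9962
F_eff = 2421.7493


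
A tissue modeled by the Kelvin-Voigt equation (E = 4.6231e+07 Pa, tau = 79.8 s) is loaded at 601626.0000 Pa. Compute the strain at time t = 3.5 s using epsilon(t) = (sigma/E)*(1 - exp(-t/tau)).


epsilon(t) = (sigma/E) * (1 - exp(-t/tau))
sigma/E = 601626.0000 / 4.6231e+07 = 0.0130
exp(-t/tau) = exp(-3.5 / 79.8) = 0.9571
epsilon = 0.0130 * (1 - 0.9571)
epsilon = 5.5843e-04
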